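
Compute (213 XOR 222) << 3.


Step 1: 213 ^ 222 = 11
Step 2: 11 << 3 = 88

88


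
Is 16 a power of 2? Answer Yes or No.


0b10000. Only one bit set => Yes

Yes


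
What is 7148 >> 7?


0b1101111101100 >> 7 = 0b110111 = 55

55


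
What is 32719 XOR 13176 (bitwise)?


0b111111111001111 ^ 0b11001101111000 = 0b100110010110111 = 19639

19639


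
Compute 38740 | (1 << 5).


38740 | (1 << 5) = 38740 | 32 = 38772

38772


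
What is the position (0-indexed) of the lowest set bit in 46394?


0b1011010100111010. Lowest set bit at position 1

1


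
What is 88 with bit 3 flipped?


88 ^ (1 << 3) = 88 ^ 8 = 80

80


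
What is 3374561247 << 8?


0b11001001001000111011011111011111 << 8 = 0b1100100100100011101101111101111100000000 = 863887679232

863887679232


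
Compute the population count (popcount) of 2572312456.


0b10011001010100100101111110001000 has 15 set bits

15


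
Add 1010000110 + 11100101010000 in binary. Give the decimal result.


1010000110 + 11100101010000 = 11101111010110 = 15318

15318


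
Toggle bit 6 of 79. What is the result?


79 ^ (1 << 6) = 79 ^ 64 = 15

15


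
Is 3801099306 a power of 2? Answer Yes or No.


0b11100010100100000010110000101010. Multiple bits set => No

No


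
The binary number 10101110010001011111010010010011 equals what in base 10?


10101110010001011111010010010011 in decimal = 2923820179

2923820179


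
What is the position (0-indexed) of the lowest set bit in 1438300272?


0b1010101101110101011100001110000. Lowest set bit at position 4

4


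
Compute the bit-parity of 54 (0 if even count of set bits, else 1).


0b110110 has 4 ones => parity 0

0


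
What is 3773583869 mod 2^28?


3773583869 & 268435455 = 15487485

15487485


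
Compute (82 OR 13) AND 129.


Step 1: 82 | 13 = 95
Step 2: 95 & 129 = 1

1


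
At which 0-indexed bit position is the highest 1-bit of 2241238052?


0b10000101100101101001010000100100. Highest set bit at position 31

31


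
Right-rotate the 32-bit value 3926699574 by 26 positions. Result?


Rotate 0b11101010000011001010111000110110 right by 26 (32-bit) = 0b10000011001010111000110110111010 = 2200669626

2200669626


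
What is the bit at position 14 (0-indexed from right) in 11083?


0b10101101001011, position 14 = 0

0


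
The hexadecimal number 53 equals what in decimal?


53 hex = 83 decimal

83


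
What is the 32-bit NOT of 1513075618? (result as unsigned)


~0b1011010001011111011001110100010 = 0b10100101110100000100110001011101 = 2781891677 (32-bit unsigned)

2781891677


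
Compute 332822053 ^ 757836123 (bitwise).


0b10011110101100111011000100101 ^ 0b101101001010111010100101011011 = 0b111110111111011101111101111110 = 1056825214

1056825214


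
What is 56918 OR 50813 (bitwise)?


0b1101111001010110 | 0b1100011001111101 = 0b1101111001111111 = 56959

56959


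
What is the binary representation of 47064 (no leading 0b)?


47064 = 1011011111011000 in binary

1011011111011000


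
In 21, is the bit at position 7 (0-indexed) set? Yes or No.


0b10101, bit 7 = 0. No

No


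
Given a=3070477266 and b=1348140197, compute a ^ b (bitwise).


3070477266 ^ 1348140197 = 3881385847

3881385847


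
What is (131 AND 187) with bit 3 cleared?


Step 1: 131 & 187 = 131
Step 2: 131 & ~(1 << 3) = 131

131


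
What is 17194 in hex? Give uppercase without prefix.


17194 = 432A hex

432A


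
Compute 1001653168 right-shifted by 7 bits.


0b111011101101000000001110110000 >> 7 = 0b11101110110100000000111 = 7825415

7825415


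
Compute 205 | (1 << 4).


205 | (1 << 4) = 205 | 16 = 221

221


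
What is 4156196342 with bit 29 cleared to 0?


4156196342 & ~(1 << 29) = 3619325430

3619325430


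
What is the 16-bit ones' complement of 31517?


31517 ^ 65535 = 34018

34018


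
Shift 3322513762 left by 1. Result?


0b11000110000010011000100101100010 << 1 = 0b110001100000100110001001011000100 = 6645027524

6645027524


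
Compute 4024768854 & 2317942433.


0b11101111111001010001100101010110 & 0b10001010001010001111111010100001 = 0b10001010001000000001100000000000 = 2317359104

2317359104


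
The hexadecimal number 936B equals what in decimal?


936B hex = 37739 decimal

37739


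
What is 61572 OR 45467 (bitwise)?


0b1111000010000100 | 0b1011000110011011 = 0b1111000110011111 = 61855

61855


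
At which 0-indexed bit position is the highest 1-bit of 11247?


0b10101111101111. Highest set bit at position 13

13


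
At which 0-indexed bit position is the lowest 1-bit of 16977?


0b100001001010001. Lowest set bit at position 0

0


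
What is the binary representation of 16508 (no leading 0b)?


16508 = 100000001111100 in binary

100000001111100


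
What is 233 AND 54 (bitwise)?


0b11101001 & 0b110110 = 0b100000 = 32

32


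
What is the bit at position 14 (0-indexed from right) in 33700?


0b1000001110100100, position 14 = 0

0


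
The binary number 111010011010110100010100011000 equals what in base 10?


111010011010110100010100011000 in decimal = 980108568

980108568


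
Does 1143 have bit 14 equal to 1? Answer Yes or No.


0b10001110111, bit 14 = 0. No

No


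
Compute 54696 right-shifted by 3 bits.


0b1101010110101000 >> 3 = 0b1101010110101 = 6837

6837


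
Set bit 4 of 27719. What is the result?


27719 | (1 << 4) = 27719 | 16 = 27735

27735


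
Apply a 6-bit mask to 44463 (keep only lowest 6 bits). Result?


44463 & 63 = 47

47


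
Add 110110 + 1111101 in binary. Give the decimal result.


110110 + 1111101 = 10110011 = 179

179


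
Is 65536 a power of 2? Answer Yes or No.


0b10000000000000000. Only one bit set => Yes

Yes


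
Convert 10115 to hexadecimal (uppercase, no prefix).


10115 = 2783 hex

2783


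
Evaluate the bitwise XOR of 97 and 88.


0b1100001 ^ 0b1011000 = 0b111001 = 57

57


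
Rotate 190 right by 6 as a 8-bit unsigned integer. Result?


Rotate 0b10111110 right by 6 (8-bit) = 0b11111010 = 250

250


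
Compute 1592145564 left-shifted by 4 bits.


0b1011110111001100011011010011100 << 4 = 0b10111101110011000110110100111000000 = 25474329024

25474329024


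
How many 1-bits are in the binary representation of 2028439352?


0b1111000111001111000011100111000 has 17 set bits

17


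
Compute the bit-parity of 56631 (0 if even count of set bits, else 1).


0b1101110100110111 has 11 ones => parity 1

1


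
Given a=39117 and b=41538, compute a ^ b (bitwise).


39117 ^ 41538 = 14991

14991


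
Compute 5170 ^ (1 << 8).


5170 ^ (1 << 8) = 5170 ^ 256 = 5426

5426


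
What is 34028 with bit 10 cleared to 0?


34028 & ~(1 << 10) = 33004

33004


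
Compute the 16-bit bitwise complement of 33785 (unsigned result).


~0b1000001111111001 = 0b111110000000110 = 31750 (16-bit unsigned)

31750


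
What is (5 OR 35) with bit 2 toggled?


Step 1: 5 | 35 = 39
Step 2: 39 ^ (1 << 2) = 39 ^ 4 = 35

35


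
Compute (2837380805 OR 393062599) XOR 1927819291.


Step 1: 2837380805 | 393062599 = 3212836551
Step 2: 3212836551 ^ 1927819291 = 3449278172

3449278172


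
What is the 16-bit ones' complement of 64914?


64914 ^ 65535 = 621

621


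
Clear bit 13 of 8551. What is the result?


8551 & ~(1 << 13) = 359

359


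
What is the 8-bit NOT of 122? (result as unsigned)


~0b1111010 = 0b10000101 = 133 (8-bit unsigned)

133


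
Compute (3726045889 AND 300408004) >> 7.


Step 1: 3726045889 & 300408004 = 268882112
Step 2: 268882112 >> 7 = 2100641

2100641


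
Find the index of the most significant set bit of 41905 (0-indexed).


0b1010001110110001. Highest set bit at position 15

15


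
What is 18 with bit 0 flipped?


18 ^ (1 << 0) = 18 ^ 1 = 19

19


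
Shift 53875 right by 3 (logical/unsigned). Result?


0b1101001001110011 >> 3 = 0b1101001001110 = 6734

6734


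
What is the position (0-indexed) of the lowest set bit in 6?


0b110. Lowest set bit at position 1

1


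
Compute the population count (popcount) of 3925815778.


0b11101001111111110011000111100010 has 20 set bits

20


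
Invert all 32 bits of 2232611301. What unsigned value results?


2232611301 ^ 4294967295 = 2062355994

2062355994


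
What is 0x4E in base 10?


4E hex = 78 decimal

78


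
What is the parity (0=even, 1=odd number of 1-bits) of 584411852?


0b100010110101010110101011001100 has 15 ones => parity 1

1


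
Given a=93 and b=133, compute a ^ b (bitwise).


93 ^ 133 = 216

216


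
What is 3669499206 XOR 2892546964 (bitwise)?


0b11011010101110000001110101000110 ^ 0b10101100011010001100001110010100 = 0b1110110110100001101111011010010 = 1993400018

1993400018


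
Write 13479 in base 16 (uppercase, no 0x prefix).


13479 = 34A7 hex

34A7


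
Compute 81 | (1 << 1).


81 | (1 << 1) = 81 | 2 = 83

83


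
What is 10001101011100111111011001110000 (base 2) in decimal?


10001101011100111111011001110000 in decimal = 2373187184

2373187184


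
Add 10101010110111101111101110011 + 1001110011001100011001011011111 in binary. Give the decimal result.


10101010110111101111101110011 + 1001110011001100011001011011111 = 1100011110000100001001001010010 = 1673663058

1673663058


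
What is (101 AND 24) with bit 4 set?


Step 1: 101 & 24 = 0
Step 2: 0 | (1 << 4) = 0 | 16 = 16

16


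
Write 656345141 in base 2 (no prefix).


656345141 = 100111000111110000100000110101 in binary

100111000111110000100000110101


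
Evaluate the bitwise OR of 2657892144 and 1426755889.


0b10011110011011000011011100110000 | 0b1010101000010101001000100110001 = 0b11011111011011101011011100110001 = 3748575025

3748575025


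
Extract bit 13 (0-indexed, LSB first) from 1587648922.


0b1011110101000011001100110011010, position 13 = 0

0


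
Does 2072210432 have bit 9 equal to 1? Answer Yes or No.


0b1111011100000110110110000000000, bit 9 = 0. No

No


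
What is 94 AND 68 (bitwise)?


0b1011110 & 0b1000100 = 0b1000100 = 68

68


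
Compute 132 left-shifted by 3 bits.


0b10000100 << 3 = 0b10000100000 = 1056

1056


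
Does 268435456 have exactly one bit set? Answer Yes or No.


0b10000000000000000000000000000. Only one bit set => Yes

Yes


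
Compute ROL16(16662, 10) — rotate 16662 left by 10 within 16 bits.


Rotate 0b100000100010110 left by 10 (16-bit) = 0b101100100000100 = 22788

22788


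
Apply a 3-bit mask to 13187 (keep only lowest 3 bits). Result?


13187 & 7 = 3

3


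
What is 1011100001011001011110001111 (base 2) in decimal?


1011100001011001011110001111 in decimal = 193304463

193304463


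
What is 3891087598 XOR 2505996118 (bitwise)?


0b11100111111011010100100011101110 ^ 0b10010101010111100111011101010110 = 0b1110010101100110011111110111000 = 1924349880

1924349880


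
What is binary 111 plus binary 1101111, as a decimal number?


111 + 1101111 = 1110110 = 118

118


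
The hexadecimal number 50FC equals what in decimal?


50FC hex = 20732 decimal

20732


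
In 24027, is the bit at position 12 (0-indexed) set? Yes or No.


0b101110111011011, bit 12 = 1. Yes

Yes


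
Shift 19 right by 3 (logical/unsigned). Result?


0b10011 >> 3 = 0b10 = 2

2


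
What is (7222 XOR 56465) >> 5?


Step 1: 7222 ^ 56465 = 49319
Step 2: 49319 >> 5 = 1541

1541


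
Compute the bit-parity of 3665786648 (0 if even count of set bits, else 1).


0b11011010011111110111011100011000 has 20 ones => parity 0

0


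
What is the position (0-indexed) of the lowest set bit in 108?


0b1101100. Lowest set bit at position 2

2


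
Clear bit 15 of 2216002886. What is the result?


2216002886 & ~(1 << 15) = 2215970118

2215970118


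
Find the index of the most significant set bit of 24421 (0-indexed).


0b101111101100101. Highest set bit at position 14

14


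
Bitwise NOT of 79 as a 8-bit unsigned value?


~0b1001111 = 0b10110000 = 176 (8-bit unsigned)

176


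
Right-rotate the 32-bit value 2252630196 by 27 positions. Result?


Rotate 0b10000110010001000110100010110100 right by 27 (32-bit) = 0b11001000100011010001011010010000 = 3364689552

3364689552


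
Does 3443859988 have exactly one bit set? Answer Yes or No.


0b11001101010001010010001000010100. Multiple bits set => No

No


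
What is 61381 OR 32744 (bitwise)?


0b1110111111000101 | 0b111111111101000 = 0b1111111111101101 = 65517

65517


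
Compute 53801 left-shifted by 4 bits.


0b1101001000101001 << 4 = 0b11010010001010010000 = 860816

860816


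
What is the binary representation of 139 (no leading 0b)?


139 = 10001011 in binary

10001011


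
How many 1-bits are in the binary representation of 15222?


0b11101101110110 has 10 set bits

10


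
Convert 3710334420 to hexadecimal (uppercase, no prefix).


3710334420 = DD2735D4 hex

DD2735D4


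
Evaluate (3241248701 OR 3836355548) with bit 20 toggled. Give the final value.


Step 1: 3241248701 | 3836355548 = 3854280701
Step 2: 3854280701 ^ (1 << 20) = 3854280701 ^ 1048576 = 3853232125

3853232125


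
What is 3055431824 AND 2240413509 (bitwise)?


0b10110110000111100011000010010000 & 0b10000101100010011111111101000101 = 0b10000100000010000011000000000000 = 2215129088

2215129088


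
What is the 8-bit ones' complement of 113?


113 ^ 255 = 142

142


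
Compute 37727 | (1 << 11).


37727 | (1 << 11) = 37727 | 2048 = 39775

39775


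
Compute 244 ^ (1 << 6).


244 ^ (1 << 6) = 244 ^ 64 = 180

180


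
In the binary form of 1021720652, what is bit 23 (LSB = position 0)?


0b111100111001100011100001001100, position 23 = 1

1


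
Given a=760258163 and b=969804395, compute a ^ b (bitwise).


760258163 ^ 969804395 = 345936920

345936920


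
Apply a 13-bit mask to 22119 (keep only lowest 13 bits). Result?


22119 & 8191 = 5735

5735


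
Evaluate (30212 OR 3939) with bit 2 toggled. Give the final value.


Step 1: 30212 | 3939 = 32615
Step 2: 32615 ^ (1 << 2) = 32615 ^ 4 = 32611

32611


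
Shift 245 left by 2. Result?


0b11110101 << 2 = 0b1111010100 = 980

980


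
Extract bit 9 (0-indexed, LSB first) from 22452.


0b101011110110100, position 9 = 1

1


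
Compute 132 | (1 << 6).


132 | (1 << 6) = 132 | 64 = 196

196


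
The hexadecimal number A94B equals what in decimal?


A94B hex = 43339 decimal

43339


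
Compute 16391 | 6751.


0b100000000000111 | 0b1101001011111 = 0b101101001011111 = 23135

23135


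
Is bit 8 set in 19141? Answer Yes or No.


0b100101011000101, bit 8 = 0. No

No


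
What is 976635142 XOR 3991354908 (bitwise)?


0b111010001101100100010100000110 ^ 0b11101101111001110011111000011100 = 0b11010111110100010111101100011010 = 3620829978

3620829978


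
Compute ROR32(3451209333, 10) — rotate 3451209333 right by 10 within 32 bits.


Rotate 0b11001101101101010100011001110101 right by 10 (32-bit) = 0b10011101011100110110110101010001 = 2641587537

2641587537


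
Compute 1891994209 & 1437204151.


0b1110000110001011000101001100001 & 0b1010101101010011111111010110111 = 0b1010000100000011000101000100001 = 1350666785

1350666785


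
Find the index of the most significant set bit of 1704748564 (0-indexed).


0b1100101100111000110011000010100. Highest set bit at position 30

30


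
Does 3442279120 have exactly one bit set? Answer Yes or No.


0b11001101001011010000001011010000. Multiple bits set => No

No


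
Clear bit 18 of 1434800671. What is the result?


1434800671 & ~(1 << 18) = 1434538527

1434538527


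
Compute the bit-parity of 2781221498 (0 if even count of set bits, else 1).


0b10100101110001100001001001111010 has 15 ones => parity 1

1


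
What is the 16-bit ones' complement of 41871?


41871 ^ 65535 = 23664

23664


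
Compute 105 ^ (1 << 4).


105 ^ (1 << 4) = 105 ^ 16 = 121

121


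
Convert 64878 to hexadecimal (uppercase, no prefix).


64878 = FD6E hex

FD6E


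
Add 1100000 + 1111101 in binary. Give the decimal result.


1100000 + 1111101 = 11011101 = 221

221


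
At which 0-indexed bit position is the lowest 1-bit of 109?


0b1101101. Lowest set bit at position 0

0


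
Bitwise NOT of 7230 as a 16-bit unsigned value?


~0b1110000111110 = 0b1110001111000001 = 58305 (16-bit unsigned)

58305


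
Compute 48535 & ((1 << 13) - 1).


48535 & 8191 = 7575

7575


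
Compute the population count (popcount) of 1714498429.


0b1100110001100010010101101111101 has 17 set bits

17


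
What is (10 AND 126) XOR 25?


Step 1: 10 & 126 = 10
Step 2: 10 ^ 25 = 19

19


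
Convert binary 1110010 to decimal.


1110010 in decimal = 114

114


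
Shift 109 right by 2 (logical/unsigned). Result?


0b1101101 >> 2 = 0b11011 = 27

27


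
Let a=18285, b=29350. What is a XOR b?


18285 ^ 29350 = 13771

13771


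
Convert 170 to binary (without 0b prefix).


170 = 10101010 in binary

10101010


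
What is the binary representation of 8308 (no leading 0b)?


8308 = 10000001110100 in binary

10000001110100


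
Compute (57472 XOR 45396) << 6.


Step 1: 57472 ^ 45396 = 20948
Step 2: 20948 << 6 = 1340672

1340672


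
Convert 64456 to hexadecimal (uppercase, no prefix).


64456 = FBC8 hex

FBC8


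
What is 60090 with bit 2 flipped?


60090 ^ (1 << 2) = 60090 ^ 4 = 60094

60094


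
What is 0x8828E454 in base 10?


8828E454 hex = 2284381268 decimal

2284381268


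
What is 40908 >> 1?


0b1001111111001100 >> 1 = 0b100111111100110 = 20454

20454


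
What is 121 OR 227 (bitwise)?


0b1111001 | 0b11100011 = 0b11111011 = 251

251


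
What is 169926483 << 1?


0b1010001000001101111101010011 << 1 = 0b10100010000011011111010100110 = 339852966

339852966


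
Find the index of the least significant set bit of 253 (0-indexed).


0b11111101. Lowest set bit at position 0

0


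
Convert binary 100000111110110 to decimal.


100000111110110 in decimal = 16886

16886


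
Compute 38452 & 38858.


0b1001011000110100 & 0b1001011111001010 = 0b1001011000000000 = 38400

38400


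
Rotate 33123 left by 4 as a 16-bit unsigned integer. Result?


Rotate 0b1000000101100011 left by 4 (16-bit) = 0b1011000111000 = 5688

5688


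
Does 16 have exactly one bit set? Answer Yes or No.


0b10000. Only one bit set => Yes

Yes


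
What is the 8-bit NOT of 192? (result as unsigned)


~0b11000000 = 0b111111 = 63 (8-bit unsigned)

63


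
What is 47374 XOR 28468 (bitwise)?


0b1011100100001110 ^ 0b110111100110100 = 0b1101011000111010 = 54842

54842


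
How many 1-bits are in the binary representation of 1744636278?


0b1100111111111010000100101110110 has 19 set bits

19


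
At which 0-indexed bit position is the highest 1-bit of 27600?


0b110101111010000. Highest set bit at position 14

14


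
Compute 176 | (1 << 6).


176 | (1 << 6) = 176 | 64 = 240

240


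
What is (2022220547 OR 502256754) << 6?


Step 1: 2022220547 | 502256754 = 2112878451
Step 2: 2112878451 << 6 = 135224220864

135224220864


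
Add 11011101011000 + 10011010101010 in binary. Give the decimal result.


11011101011000 + 10011010101010 = 101111000000010 = 24066

24066


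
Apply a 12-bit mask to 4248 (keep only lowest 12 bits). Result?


4248 & 4095 = 152

152


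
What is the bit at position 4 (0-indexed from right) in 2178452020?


0b10000001110110001000101000110100, position 4 = 1

1


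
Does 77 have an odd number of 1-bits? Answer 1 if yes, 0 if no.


0b1001101 has 4 ones => parity 0

0


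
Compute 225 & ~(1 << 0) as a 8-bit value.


225 & ~(1 << 0) = 224

224


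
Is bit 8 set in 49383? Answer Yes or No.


0b1100000011100111, bit 8 = 0. No

No


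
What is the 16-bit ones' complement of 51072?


51072 ^ 65535 = 14463

14463


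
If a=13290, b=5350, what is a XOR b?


13290 ^ 5350 = 9996

9996


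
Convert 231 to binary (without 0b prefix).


231 = 11100111 in binary

11100111


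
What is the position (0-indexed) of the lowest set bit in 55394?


0b1101100001100010. Lowest set bit at position 1

1


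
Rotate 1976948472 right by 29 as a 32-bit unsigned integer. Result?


Rotate 0b1110101110101011101011011111000 right by 29 (32-bit) = 0b10101110101011101011011111000011 = 2930685891

2930685891


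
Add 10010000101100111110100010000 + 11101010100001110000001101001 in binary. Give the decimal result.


10010000101100111110100010000 + 11101010100001110000001101001 = 101111011001110101110101111001 = 795303289

795303289


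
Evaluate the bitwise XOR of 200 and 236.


0b11001000 ^ 0b11101100 = 0b100100 = 36

36


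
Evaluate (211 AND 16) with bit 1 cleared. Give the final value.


Step 1: 211 & 16 = 16
Step 2: 16 & ~(1 << 1) = 16

16


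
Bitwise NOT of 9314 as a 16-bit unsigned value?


~0b10010001100010 = 0b1101101110011101 = 56221 (16-bit unsigned)

56221


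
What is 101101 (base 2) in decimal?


101101 in decimal = 45

45


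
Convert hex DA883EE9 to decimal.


DA883EE9 hex = 3666362089 decimal

3666362089


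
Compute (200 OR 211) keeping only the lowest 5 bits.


Step 1: 200 | 211 = 219
Step 2: 219 & 31 = 27

27


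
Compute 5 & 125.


0b101 & 0b1111101 = 0b101 = 5

5


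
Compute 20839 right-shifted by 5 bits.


0b101000101100111 >> 5 = 0b1010001011 = 651

651


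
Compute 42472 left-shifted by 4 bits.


0b1010010111101000 << 4 = 0b10100101111010000000 = 679552

679552


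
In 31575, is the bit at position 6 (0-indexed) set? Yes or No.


0b111101101010111, bit 6 = 1. Yes

Yes


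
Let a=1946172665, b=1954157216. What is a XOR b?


1946172665 ^ 1954157216 = 8007257

8007257


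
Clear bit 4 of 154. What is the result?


154 & ~(1 << 4) = 138

138


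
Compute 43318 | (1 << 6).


43318 | (1 << 6) = 43318 | 64 = 43382

43382


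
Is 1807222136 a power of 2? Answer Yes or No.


0b1101011101110000000010101111000. Multiple bits set => No

No


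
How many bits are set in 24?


0b11000 has 2 set bits

2


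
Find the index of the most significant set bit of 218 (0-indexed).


0b11011010. Highest set bit at position 7

7


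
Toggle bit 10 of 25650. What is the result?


25650 ^ (1 << 10) = 25650 ^ 1024 = 24626

24626


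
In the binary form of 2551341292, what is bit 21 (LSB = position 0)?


0b10011000000100100110000011101100, position 21 = 0

0


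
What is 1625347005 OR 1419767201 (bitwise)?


0b1100000111000001101001110111101 | 0b1010100100111111110110110100001 = 0b1110100111111111111111110111101 = 1962934205

1962934205


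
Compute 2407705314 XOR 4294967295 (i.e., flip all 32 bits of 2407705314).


2407705314 ^ 4294967295 = 1887261981

1887261981


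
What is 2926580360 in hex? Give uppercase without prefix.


2926580360 = AE701288 hex

AE701288


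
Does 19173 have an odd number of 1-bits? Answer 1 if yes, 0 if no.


0b100101011100101 has 8 ones => parity 0

0


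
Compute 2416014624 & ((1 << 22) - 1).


2416014624 & 4194303 = 95520

95520


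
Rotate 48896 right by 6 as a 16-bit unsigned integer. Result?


Rotate 0b1011111100000000 right by 6 (16-bit) = 0b1011111100 = 764

764


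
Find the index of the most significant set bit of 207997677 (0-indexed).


0b1100011001011100101011101101. Highest set bit at position 27

27


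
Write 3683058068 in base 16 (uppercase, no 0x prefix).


3683058068 = DB870194 hex

DB870194


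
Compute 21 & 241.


0b10101 & 0b11110001 = 0b10001 = 17

17


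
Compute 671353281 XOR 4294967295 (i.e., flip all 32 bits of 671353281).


671353281 ^ 4294967295 = 3623614014

3623614014


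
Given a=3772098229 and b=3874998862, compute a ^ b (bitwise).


3772098229 ^ 3874998862 = 102919419

102919419


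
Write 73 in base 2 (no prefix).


73 = 1001001 in binary

1001001


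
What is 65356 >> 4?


0b1111111101001100 >> 4 = 0b111111110100 = 4084

4084


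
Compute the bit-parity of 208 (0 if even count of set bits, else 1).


0b11010000 has 3 ones => parity 1

1


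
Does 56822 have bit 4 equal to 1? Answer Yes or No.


0b1101110111110110, bit 4 = 1. Yes

Yes


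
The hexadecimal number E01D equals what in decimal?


E01D hex = 57373 decimal

57373


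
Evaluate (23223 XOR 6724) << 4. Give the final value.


Step 1: 23223 ^ 6724 = 16627
Step 2: 16627 << 4 = 266032

266032


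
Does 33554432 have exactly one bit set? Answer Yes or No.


0b10000000000000000000000000. Only one bit set => Yes

Yes


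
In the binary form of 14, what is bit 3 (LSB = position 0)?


0b1110, position 3 = 1

1


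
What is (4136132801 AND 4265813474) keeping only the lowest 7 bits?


Step 1: 4136132801 & 4265813474 = 4127203520
Step 2: 4127203520 & 127 = 64

64


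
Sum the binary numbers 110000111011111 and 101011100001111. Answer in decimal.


110000111011111 + 101011100001111 = 1011100011101110 = 47342

47342


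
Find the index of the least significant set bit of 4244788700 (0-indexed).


0b11111101000000100101010111011100. Lowest set bit at position 2

2


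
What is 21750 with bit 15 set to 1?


21750 | (1 << 15) = 21750 | 32768 = 54518

54518


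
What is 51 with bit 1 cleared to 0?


51 & ~(1 << 1) = 49

49


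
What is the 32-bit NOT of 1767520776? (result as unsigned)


~0b1101001010110100011101000001000 = 0b10010110101001011100010111110111 = 2527446519 (32-bit unsigned)

2527446519


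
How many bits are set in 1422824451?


0b1010100110011101001010000000011 has 13 set bits

13


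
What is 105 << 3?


0b1101001 << 3 = 0b1101001000 = 840

840


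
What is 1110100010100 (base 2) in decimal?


1110100010100 in decimal = 7444

7444


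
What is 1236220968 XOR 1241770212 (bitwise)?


0b1001001101011110011110000101000 ^ 0b1001010000000111110100011100100 = 0b11101011001101010011001100 = 61658316

61658316


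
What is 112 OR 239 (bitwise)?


0b1110000 | 0b11101111 = 0b11111111 = 255

255


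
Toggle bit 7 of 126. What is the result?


126 ^ (1 << 7) = 126 ^ 128 = 254

254


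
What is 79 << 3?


0b1001111 << 3 = 0b1001111000 = 632

632


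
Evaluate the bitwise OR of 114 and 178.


0b1110010 | 0b10110010 = 0b11110010 = 242

242


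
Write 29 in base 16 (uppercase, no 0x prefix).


29 = 1D hex

1D


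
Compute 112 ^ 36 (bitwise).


0b1110000 ^ 0b100100 = 0b1010100 = 84

84


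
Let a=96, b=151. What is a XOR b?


96 ^ 151 = 247

247


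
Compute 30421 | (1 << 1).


30421 | (1 << 1) = 30421 | 2 = 30423

30423


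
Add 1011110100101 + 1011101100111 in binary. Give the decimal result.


1011110100101 + 1011101100111 = 10111100001100 = 12044

12044


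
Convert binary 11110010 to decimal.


11110010 in decimal = 242

242


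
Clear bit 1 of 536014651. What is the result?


536014651 & ~(1 << 1) = 536014649

536014649


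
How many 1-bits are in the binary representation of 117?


0b1110101 has 5 set bits

5


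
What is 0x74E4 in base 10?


74E4 hex = 29924 decimal

29924


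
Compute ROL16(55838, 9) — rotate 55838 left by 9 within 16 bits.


Rotate 0b1101101000011110 left by 9 (16-bit) = 0b11110110110100 = 15796

15796


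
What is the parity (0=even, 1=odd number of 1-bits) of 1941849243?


0b1110011101111100100010010011011 has 18 ones => parity 0

0


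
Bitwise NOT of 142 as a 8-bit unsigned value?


~0b10001110 = 0b1110001 = 113 (8-bit unsigned)

113


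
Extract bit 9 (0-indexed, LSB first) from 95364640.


0b101101011110010011000100000, position 9 = 1

1


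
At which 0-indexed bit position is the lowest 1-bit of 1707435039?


0b1100101110001010110010000011111. Lowest set bit at position 0

0


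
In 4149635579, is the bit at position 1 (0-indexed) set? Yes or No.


0b11110111010101100110100111111011, bit 1 = 1. Yes

Yes


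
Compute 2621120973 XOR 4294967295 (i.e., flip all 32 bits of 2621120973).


2621120973 ^ 4294967295 = 1673846322

1673846322


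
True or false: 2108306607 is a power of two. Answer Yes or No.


0b1111101101010100011010010101111. Multiple bits set => No

No


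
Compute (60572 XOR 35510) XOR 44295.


Step 1: 60572 ^ 35510 = 26154
Step 2: 26154 ^ 44295 = 52013

52013


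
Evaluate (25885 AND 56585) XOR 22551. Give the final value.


Step 1: 25885 & 56585 = 17673
Step 2: 17673 ^ 22551 = 7454

7454


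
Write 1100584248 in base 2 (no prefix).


1100584248 = 1000001100110011001010100111000 in binary

1000001100110011001010100111000


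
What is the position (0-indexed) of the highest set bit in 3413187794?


0b11001011011100010001110011010010. Highest set bit at position 31

31


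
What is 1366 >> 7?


0b10101010110 >> 7 = 0b1010 = 10

10


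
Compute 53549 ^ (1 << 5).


53549 ^ (1 << 5) = 53549 ^ 32 = 53517

53517


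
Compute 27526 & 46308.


0b110101110000110 & 0b1011010011100100 = 0b10000010000100 = 8324

8324


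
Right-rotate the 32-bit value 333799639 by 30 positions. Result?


Rotate 0b10011111001010110000011010111 right by 30 (32-bit) = 0b1001111100101011000001101011100 = 1335198556

1335198556


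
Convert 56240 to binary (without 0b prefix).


56240 = 1101101110110000 in binary

1101101110110000


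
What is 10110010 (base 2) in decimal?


10110010 in decimal = 178

178


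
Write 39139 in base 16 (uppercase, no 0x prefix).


39139 = 98E3 hex

98E3


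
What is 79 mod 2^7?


79 & 127 = 79

79


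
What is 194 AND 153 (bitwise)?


0b11000010 & 0b10011001 = 0b10000000 = 128

128


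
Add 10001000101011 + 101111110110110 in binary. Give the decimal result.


10001000101011 + 101111110110110 = 1000000111100001 = 33249

33249


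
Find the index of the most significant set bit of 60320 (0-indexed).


0b1110101110100000. Highest set bit at position 15

15


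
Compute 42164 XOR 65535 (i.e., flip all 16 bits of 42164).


42164 ^ 65535 = 23371

23371


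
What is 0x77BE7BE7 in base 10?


77BE7BE7 hex = 2008972263 decimal

2008972263


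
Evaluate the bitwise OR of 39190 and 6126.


0b1001100100010110 | 0b1011111101110 = 0b1001111111111110 = 40958

40958


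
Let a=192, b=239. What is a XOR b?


192 ^ 239 = 47

47


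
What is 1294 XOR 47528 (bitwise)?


0b10100001110 ^ 0b1011100110101000 = 0b1011110010100110 = 48294

48294


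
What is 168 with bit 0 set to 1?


168 | (1 << 0) = 168 | 1 = 169

169


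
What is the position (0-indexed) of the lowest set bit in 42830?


0b1010011101001110. Lowest set bit at position 1

1


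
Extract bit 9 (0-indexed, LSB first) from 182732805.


0b1010111001000100100000000101, position 9 = 0

0


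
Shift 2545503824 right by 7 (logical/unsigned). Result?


0b10010111101110010100111001010000 >> 7 = 0b1001011110111001010011100 = 19886748

19886748


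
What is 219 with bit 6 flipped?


219 ^ (1 << 6) = 219 ^ 64 = 155

155


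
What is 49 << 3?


0b110001 << 3 = 0b110001000 = 392

392


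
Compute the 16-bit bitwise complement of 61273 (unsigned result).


~0b1110111101011001 = 0b1000010100110 = 4262 (16-bit unsigned)

4262


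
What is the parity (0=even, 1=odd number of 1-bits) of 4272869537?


0b11111110101011101101000010100001 has 18 ones => parity 0

0


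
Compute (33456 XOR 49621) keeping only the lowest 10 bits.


Step 1: 33456 ^ 49621 = 17253
Step 2: 17253 & 1023 = 869

869


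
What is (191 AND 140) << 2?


Step 1: 191 & 140 = 140
Step 2: 140 << 2 = 560

560


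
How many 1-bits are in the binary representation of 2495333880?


0b10010100101110111100010111111000 has 18 set bits

18


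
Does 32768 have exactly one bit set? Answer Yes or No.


0b1000000000000000. Only one bit set => Yes

Yes


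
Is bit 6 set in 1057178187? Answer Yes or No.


0b111111000000110100001001001011, bit 6 = 1. Yes

Yes


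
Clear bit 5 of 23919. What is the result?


23919 & ~(1 << 5) = 23887

23887


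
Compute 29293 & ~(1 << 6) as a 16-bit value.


29293 & ~(1 << 6) = 29229

29229


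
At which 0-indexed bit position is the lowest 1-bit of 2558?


0b100111111110. Lowest set bit at position 1

1


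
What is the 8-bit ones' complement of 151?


151 ^ 255 = 104

104


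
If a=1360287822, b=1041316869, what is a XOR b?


1360287822 ^ 1041316869 = 1862624331

1862624331


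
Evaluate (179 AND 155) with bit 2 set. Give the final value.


Step 1: 179 & 155 = 147
Step 2: 147 | (1 << 2) = 147 | 4 = 151

151


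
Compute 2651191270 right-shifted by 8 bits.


0b10011110000001011111011111100110 >> 8 = 0b100111100000010111110111 = 10356215

10356215


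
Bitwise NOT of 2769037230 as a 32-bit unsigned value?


~0b10100101000011000010011110101110 = 0b1011010111100111101100001010001 = 1525930065 (32-bit unsigned)

1525930065


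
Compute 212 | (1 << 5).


212 | (1 << 5) = 212 | 32 = 244

244


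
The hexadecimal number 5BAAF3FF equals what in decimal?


5BAAF3FF hex = 1537930239 decimal

1537930239


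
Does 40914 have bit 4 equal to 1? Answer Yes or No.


0b1001111111010010, bit 4 = 1. Yes

Yes


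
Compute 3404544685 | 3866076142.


0b11001010111011010011101010101101 | 0b11100110011011111010001111101110 = 0b11101110111011111011101111101111 = 4008688623

4008688623


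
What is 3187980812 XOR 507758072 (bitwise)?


0b10111110000001001011101000001100 ^ 0b11110010000111100010111111000 = 0b10100000010001110111111111110100 = 2689040372

2689040372


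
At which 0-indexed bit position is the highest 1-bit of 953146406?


0b111000110011111101110000100110. Highest set bit at position 29

29


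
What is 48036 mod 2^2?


48036 & 3 = 0

0


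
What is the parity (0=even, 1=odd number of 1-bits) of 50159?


0b1100001111101111 has 11 ones => parity 1

1


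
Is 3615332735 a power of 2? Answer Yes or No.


0b11010111011111011001100101111111. Multiple bits set => No

No


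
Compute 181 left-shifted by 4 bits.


0b10110101 << 4 = 0b101101010000 = 2896

2896


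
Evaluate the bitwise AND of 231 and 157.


0b11100111 & 0b10011101 = 0b10000101 = 133

133


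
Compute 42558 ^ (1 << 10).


42558 ^ (1 << 10) = 42558 ^ 1024 = 41534

41534


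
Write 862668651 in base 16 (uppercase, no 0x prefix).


862668651 = 336B476B hex

336B476B


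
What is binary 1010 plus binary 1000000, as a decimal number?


1010 + 1000000 = 1001010 = 74

74


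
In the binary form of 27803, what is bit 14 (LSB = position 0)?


0b110110010011011, position 14 = 1

1


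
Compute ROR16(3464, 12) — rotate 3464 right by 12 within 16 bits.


Rotate 0b110110001000 right by 12 (16-bit) = 0b1101100010000000 = 55424

55424


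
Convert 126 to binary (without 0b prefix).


126 = 1111110 in binary

1111110


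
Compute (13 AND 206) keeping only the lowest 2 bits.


Step 1: 13 & 206 = 12
Step 2: 12 & 3 = 0

0


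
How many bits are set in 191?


0b10111111 has 7 set bits

7


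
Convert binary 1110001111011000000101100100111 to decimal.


1110001111011000000101100100111 in decimal = 1911294759

1911294759


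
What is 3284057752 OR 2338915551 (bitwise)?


0b11000011101111101011111010011000 | 0b10001011011010010000010011011111 = 0b11001011111111111011111011011111 = 3422535391

3422535391


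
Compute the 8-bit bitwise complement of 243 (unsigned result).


~0b11110011 = 0b1100 = 12 (8-bit unsigned)

12


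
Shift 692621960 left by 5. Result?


0b101001010010001001001010001000 << 5 = 0b10100101001000100100101000100000000 = 22163902720

22163902720


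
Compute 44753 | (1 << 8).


44753 | (1 << 8) = 44753 | 256 = 45009

45009


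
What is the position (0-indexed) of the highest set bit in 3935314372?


0b11101010100100000010000111000100. Highest set bit at position 31

31


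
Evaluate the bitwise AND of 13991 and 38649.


0b11011010100111 & 0b1001011011111001 = 0b1011010100001 = 5793

5793


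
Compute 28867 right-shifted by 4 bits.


0b111000011000011 >> 4 = 0b11100001100 = 1804

1804


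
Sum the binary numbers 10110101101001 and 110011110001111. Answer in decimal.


10110101101001 + 110011110001111 = 1001010011111000 = 38136

38136


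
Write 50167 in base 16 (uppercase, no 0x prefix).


50167 = C3F7 hex

C3F7


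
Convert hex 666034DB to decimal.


666034DB hex = 1717581019 decimal

1717581019


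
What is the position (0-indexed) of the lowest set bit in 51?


0b110011. Lowest set bit at position 0

0


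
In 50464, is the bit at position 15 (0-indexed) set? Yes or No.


0b1100010100100000, bit 15 = 1. Yes

Yes


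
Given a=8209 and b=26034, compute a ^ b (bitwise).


8209 ^ 26034 = 17827

17827


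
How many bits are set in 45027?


0b1010111111100011 has 11 set bits

11


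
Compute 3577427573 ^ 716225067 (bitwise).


0b11010101001110110011011001110101 ^ 0b101010101100001011101000101011 = 0b11111111100010111000110001011110 = 4287335518

4287335518


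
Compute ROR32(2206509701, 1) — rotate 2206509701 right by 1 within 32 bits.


Rotate 0b10000011100001001010101010000101 right by 1 (32-bit) = 0b11000001110000100101010101000010 = 3250738498

3250738498


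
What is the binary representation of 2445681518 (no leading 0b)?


2445681518 = 10010001110001100010001101101110 in binary

10010001110001100010001101101110


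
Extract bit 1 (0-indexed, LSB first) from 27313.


0b110101010110001, position 1 = 0

0


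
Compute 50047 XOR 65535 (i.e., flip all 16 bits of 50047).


50047 ^ 65535 = 15488

15488


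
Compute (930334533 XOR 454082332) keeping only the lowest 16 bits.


Step 1: 930334533 ^ 454082332 = 744716377
Step 2: 744716377 & 65535 = 30809

30809


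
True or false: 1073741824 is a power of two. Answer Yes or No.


0b1000000000000000000000000000000. Only one bit set => Yes

Yes


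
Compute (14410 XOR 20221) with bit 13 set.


Step 1: 14410 ^ 20221 = 30391
Step 2: 30391 | (1 << 13) = 30391 | 8192 = 30391

30391


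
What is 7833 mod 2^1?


7833 & 1 = 1

1


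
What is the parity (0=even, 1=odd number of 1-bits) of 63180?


0b1111011011001100 has 10 ones => parity 0

0


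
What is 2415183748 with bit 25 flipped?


2415183748 ^ (1 << 25) = 2415183748 ^ 33554432 = 2381629316

2381629316


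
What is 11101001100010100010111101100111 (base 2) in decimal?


11101001100010100010111101100111 in decimal = 3918147431

3918147431


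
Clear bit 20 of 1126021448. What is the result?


1126021448 & ~(1 << 20) = 1124972872

1124972872
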